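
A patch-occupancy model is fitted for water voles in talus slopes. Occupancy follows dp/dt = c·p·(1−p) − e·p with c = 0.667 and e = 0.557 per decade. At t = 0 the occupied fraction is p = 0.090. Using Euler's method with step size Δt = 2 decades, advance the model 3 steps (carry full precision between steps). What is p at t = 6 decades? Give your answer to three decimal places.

0.116

Update rule: p ← p + [c·p·(1−p) − e·p]·Δt with Δt = 2.
step 1: Δp = +0.00899, p = 0.09899
step 2: Δp = +0.00871, p = 0.10770
step 3: Δp = +0.00822, p = 0.11592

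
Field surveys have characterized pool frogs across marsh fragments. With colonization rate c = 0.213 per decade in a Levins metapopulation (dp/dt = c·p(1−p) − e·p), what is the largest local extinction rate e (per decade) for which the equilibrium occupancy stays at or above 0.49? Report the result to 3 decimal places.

0.109

1 − e/c ≥ 0.49 ⇒ e ≤ c(1 − 0.49) = 0.213 × 0.5100.
e_max = 0.1086.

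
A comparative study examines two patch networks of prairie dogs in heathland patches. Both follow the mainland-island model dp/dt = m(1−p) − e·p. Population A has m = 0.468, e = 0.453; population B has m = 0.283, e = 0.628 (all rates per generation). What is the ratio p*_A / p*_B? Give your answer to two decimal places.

1.64

A: p*_A = m/(m+e) = 0.468/0.9210 = 0.5081.
B: p*_B = 0.283/0.9110 = 0.3106.
p*_A / p*_B = 0.5081/0.3106 = 1.6358.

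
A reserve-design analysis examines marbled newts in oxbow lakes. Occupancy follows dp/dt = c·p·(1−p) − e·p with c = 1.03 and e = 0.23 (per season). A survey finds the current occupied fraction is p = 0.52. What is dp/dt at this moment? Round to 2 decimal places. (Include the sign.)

0.14

Colonization term: c·p·(1−p) = 1.03×0.52×0.4800 = 0.25709.
Extinction term: e·p = 0.11960.
dp/dt = 0.25709 − 0.11960 = 0.13749.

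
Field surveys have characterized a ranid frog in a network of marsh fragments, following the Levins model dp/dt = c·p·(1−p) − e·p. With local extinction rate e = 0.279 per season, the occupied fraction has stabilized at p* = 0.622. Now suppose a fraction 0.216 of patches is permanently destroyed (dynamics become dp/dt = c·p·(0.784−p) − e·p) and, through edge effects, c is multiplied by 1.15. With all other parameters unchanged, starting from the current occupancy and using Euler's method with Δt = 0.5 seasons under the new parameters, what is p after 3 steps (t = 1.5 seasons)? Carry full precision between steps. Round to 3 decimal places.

Balance c(1−p*) = e gives c = e/(1 − 0.62200) = 0.279/0.37800 = 0.73810.
Starting from p₀ = 0.62200; update p ← p + (dp/dt)·Δt with the new parameters.
step 1: Δp = -0.04400, p = 0.57800
step 2: Δp = -0.03010, p = 0.54790
step 3: Δp = -0.02153, p = 0.52637

0.526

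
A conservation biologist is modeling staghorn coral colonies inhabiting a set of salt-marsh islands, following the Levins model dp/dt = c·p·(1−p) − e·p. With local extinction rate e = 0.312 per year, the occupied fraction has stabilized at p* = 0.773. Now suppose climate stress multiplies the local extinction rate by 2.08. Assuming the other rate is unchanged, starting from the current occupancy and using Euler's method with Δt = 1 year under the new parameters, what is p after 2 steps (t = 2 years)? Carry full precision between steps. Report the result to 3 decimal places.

Balance c(1−p*) = e gives c = e/(1 − 0.77300) = 0.312/0.22700 = 1.37445.
Starting from p₀ = 0.77300; update p ← p + (dp/dt)·Δt with the new parameters.
step 1: Δp = -0.26047, p = 0.51253
step 2: Δp = +0.01079, p = 0.52332

0.523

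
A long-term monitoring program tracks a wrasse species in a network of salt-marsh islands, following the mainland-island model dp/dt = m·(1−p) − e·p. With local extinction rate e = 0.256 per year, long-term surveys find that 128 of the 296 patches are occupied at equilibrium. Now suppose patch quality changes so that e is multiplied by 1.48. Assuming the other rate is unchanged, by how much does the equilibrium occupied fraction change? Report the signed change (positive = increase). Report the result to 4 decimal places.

Observed p* = 128/296 = 0.43243.
Balance m(1−p*) = e·p* gives m = e·p*/(1−p*) = 0.256×0.43243/0.56757 = 0.19505.
New p* = m/(m+e) = 0.19505/(0.19505+0.37888) = 0.33985.
Δp* = 0.33985 − 0.43243 = -0.09258.

-0.0926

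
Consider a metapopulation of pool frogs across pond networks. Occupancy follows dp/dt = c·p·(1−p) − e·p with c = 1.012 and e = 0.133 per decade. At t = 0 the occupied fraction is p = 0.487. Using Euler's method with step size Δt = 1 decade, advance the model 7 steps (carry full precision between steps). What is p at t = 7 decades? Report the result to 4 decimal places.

0.8686

Update rule: p ← p + [c·p·(1−p) − e·p]·Δt with Δt = 1.
step 1: Δp = +0.18806, p = 0.67506
step 2: Δp = +0.13220, p = 0.80726
step 3: Δp = +0.05009, p = 0.85735
step 4: Δp = +0.00974, p = 0.86709
step 5: Δp = +0.00130, p = 0.86840
step 6: Δp = +0.00016, p = 0.86856
step 7: Δp = +0.00002, p = 0.86857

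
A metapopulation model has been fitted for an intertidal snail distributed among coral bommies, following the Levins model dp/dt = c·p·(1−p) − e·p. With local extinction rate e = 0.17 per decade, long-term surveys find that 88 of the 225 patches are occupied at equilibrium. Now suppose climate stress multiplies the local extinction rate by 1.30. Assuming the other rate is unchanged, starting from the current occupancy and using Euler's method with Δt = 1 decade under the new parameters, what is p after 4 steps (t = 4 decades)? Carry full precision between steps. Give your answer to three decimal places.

Observed p* = 88/225 = 0.39111.
Balance c(1−p*) = e gives c = e/(1 − 0.39111) = 0.17/0.60889 = 0.27920.
Starting from p₀ = 0.39111; update p ← p + (dp/dt)·Δt with the new parameters.
p: 0.39111 → 0.37116  (Δp = -0.01995)
p: 0.37116 → 0.35430  (Δp = -0.01686)
p: 0.35430 → 0.33987  (Δp = -0.01443)
p: 0.33987 → 0.32740  (Δp = -0.01247)

0.327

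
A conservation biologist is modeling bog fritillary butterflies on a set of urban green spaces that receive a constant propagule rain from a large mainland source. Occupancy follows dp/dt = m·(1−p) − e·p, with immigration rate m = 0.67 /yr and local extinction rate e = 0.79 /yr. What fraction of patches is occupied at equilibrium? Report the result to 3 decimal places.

0.459

At equilibrium the propagule rain into empty patches balances local extinction: m(1−p*) = e·p*.
p* = m/(m+e) = 0.67/(0.67+0.79) = 0.67/1.4600 = 0.4589.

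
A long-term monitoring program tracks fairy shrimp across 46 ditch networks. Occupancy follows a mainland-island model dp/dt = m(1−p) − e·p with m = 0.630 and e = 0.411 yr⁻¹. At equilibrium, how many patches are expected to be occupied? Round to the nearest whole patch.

p* = m/(m+e) = 0.630/1.0410 = 0.6052.
Expected occupied patches = N × p* = 46 × 0.6052 = 27.84 ≈ 28.

28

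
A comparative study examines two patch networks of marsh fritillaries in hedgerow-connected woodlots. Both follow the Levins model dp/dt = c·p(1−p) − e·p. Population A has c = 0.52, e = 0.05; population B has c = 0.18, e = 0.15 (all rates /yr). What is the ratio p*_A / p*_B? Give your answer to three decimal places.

A: p*_A = 1 − 0.05/0.52 = 0.9038.
B: p*_B = 1 − 0.15/0.18 = 0.1667.
p*_A / p*_B = 0.9038/0.1667 = 5.4231.

5.423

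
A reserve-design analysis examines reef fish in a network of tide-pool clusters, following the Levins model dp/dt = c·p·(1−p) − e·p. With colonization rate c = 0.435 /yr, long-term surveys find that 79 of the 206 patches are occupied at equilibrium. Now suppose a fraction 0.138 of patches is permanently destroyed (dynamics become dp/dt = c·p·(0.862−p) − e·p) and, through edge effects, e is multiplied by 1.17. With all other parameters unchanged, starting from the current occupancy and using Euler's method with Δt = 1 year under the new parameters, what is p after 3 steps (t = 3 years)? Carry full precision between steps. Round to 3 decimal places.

Observed p* = 79/206 = 0.38350.
Balance c(1−p*) = e gives e = 0.435×(1 − 0.38350) = 0.26818.
Starting from p₀ = 0.38350; update p ← p + (dp/dt)·Δt with the new parameters.
t = 1: p = 0.38350 + (-0.04050) = 0.34299
t = 2: p = 0.34299 + (-0.03018) = 0.31281
t = 3: p = 0.31281 + (-0.02342) = 0.28939

0.289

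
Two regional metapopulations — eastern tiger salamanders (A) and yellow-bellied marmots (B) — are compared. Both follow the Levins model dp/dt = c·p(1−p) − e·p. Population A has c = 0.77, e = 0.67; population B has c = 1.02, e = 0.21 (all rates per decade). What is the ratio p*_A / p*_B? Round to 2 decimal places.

A: p*_A = 1 − 0.67/0.77 = 0.1299.
B: p*_B = 1 − 0.21/1.02 = 0.7941.
p*_A / p*_B = 0.1299/0.7941 = 0.1635.

0.16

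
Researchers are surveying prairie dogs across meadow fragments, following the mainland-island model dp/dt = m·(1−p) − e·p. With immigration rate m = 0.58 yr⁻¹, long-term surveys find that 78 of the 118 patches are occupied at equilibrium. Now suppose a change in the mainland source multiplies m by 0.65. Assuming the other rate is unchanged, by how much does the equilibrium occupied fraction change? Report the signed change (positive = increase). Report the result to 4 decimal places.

-0.1020

Observed p* = 78/118 = 0.66102.
Balance m(1−p*) = e·p* gives e = m(1−p*)/p* = 0.58×0.33898/0.66102 = 0.29743.
New p* = m/(m+e) = 0.37700/(0.37700+0.29743) = 0.55899.
Δp* = 0.55899 − 0.66102 = -0.10203.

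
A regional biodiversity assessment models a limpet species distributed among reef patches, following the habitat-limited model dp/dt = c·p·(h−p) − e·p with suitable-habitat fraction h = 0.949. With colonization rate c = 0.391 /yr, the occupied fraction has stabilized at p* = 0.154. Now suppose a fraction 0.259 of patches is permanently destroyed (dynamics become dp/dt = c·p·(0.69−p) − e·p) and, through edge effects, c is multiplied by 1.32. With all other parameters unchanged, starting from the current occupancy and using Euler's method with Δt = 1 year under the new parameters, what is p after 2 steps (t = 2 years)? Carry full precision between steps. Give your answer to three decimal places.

Balance c(h−p*) = e gives e = 0.391×(0.949 − 0.15400) = 0.31084.
Starting from p₀ = 0.15400; update p ← p + (dp/dt)·Δt with the new parameters.
  1  |  dp/dt·Δt = -0.005268  |  p_1 = 0.148732
  2  |  dp/dt·Δt = -0.004683  |  p_2 = 0.144049

0.144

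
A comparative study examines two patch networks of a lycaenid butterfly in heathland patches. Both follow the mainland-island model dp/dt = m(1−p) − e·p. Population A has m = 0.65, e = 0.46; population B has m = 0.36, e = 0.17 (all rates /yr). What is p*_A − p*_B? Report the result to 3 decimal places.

A: p*_A = m/(m+e) = 0.65/1.1100 = 0.5856.
B: p*_B = 0.36/0.5300 = 0.6792.
p*_A − p*_B = 0.5856 − 0.6792 = -0.0937.

-0.094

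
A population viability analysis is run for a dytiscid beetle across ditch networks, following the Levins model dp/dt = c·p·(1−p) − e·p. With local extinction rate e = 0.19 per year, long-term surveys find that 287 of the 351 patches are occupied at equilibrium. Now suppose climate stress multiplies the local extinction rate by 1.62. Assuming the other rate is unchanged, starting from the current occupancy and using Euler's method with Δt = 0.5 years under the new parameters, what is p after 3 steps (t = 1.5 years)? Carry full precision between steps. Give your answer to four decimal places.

Observed p* = 287/351 = 0.81766.
Balance c(1−p*) = e gives c = e/(1 − 0.81766) = 0.19/0.18234 = 1.04203.
Starting from p₀ = 0.81766; update p ← p + (dp/dt)·Δt with the new parameters.
t = 0.5: p = 0.81766 + (-0.04816) = 0.76950
t = 1: p = 0.76950 + (-0.02602) = 0.74349
t = 1.5: p = 0.74349 + (-0.01506) = 0.72843

0.7284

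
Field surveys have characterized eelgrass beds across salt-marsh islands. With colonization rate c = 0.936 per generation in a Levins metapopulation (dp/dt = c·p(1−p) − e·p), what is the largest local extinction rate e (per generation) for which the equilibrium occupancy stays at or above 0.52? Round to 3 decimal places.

0.449

1 − e/c ≥ 0.52 ⇒ e ≤ c(1 − 0.52) = 0.936 × 0.4800.
e_max = 0.4493.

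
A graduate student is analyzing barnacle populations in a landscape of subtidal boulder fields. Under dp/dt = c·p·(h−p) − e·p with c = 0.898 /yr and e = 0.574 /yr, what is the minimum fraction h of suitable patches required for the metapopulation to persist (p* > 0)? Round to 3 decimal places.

p* = h − e/c is positive only when h > e/c.
h_min = e/c = 0.574/0.898 = 0.6392.

0.639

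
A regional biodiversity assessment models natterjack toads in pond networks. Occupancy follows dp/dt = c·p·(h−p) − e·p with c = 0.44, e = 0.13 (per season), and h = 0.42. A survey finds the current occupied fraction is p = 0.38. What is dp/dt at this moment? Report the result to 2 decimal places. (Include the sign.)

-0.04

Colonization term: c·p·(h−p) = 0.44×0.38×0.0400 = 0.00669.
Extinction term: e·p = 0.04940.
dp/dt = 0.00669 − 0.04940 = -0.04271.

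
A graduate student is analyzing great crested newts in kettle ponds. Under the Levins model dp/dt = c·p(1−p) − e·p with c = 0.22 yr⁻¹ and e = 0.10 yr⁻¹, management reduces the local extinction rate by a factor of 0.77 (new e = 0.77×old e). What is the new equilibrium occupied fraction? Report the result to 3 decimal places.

0.650

Before: p* = 1 − 0.10/0.22 = 0.5455.
After the change, c = 0.22, e = 0.077, so p* = 1 − 0.077/0.22 = 0.6500.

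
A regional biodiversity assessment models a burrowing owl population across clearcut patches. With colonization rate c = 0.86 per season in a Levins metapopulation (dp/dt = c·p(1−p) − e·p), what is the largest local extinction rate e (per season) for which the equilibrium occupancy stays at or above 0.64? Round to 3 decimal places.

0.310

1 − e/c ≥ 0.64 ⇒ e ≤ c(1 − 0.64) = 0.86 × 0.3600.
e_max = 0.3096.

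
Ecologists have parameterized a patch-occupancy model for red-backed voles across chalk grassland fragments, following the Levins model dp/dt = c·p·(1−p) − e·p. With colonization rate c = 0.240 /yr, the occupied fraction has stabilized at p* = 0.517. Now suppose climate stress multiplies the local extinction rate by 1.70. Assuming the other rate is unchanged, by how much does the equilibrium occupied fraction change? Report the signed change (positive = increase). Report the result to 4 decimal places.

-0.3381

Balance c(1−p*) = e gives e = 0.240×(1 − 0.51700) = 0.11592.
New p* = 1 − e/c = 1 − 0.19706/0.24000 = 0.17892.
Δp* = 0.17892 − 0.51700 = -0.33808.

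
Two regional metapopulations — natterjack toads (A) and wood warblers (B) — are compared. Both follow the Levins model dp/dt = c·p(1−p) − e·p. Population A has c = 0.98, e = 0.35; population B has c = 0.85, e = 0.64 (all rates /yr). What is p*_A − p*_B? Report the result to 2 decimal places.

0.40

A: p*_A = 1 − 0.35/0.98 = 0.6429.
B: p*_B = 1 − 0.64/0.85 = 0.2471.
p*_A − p*_B = 0.6429 − 0.2471 = 0.3958.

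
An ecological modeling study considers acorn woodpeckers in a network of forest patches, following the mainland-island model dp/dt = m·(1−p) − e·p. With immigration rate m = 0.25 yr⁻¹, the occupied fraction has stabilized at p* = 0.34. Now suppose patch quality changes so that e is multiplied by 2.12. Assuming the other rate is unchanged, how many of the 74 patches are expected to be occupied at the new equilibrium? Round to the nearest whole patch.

Balance m(1−p*) = e·p* gives e = m(1−p*)/p* = 0.25×0.66000/0.34000 = 0.48529.
New p* = m/(m+e) = 0.25000/(0.25000+1.02881) = 0.19549.
Expected occupied = 74 × 0.19549 = 14.47 ≈ 14.

14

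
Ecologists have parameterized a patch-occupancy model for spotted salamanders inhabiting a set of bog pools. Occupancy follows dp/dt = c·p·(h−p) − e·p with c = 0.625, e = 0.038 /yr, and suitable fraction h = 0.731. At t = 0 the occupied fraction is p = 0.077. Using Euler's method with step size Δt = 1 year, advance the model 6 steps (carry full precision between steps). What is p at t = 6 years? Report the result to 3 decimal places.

Update rule: p ← p + [c·p·(h−p) − e·p]·Δt with Δt = 1.
p: 0.07700 → 0.10555  (Δp = +0.02855)
p: 0.10555 → 0.14280  (Δp = +0.03725)
p: 0.14280 → 0.18987  (Δp = +0.04707)
p: 0.18987 → 0.24687  (Δp = +0.05700)
p: 0.24687 → 0.31218  (Δp = +0.06532)
p: 0.31218 → 0.38204  (Δp = +0.06985)

0.382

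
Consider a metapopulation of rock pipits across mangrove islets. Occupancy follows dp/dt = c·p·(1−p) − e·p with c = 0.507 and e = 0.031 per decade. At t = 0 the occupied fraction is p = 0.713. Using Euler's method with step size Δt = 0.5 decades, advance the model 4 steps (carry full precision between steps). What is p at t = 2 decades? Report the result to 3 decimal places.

0.844

Update rule: p ← p + [c·p·(1−p) − e·p]·Δt with Δt = 0.5.
step 1: Δp = +0.04082, p = 0.75382
step 2: Δp = +0.03536, p = 0.78918
step 3: Δp = +0.02994, p = 0.81912
step 4: Δp = +0.02486, p = 0.84399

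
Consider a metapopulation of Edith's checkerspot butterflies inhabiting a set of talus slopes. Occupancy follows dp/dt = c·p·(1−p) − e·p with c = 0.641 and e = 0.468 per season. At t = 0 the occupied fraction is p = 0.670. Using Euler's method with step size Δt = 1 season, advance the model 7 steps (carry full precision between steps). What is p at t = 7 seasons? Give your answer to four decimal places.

0.3109

Update rule: p ← p + [c·p·(1−p) − e·p]·Δt with Δt = 1.
step 1: Δp = -0.17183, p = 0.49817
step 2: Δp = -0.07289, p = 0.42527
step 3: Δp = -0.04236, p = 0.38291
step 4: Δp = -0.02774, p = 0.35517
step 5: Δp = -0.01942, p = 0.33576
step 6: Δp = -0.01418, p = 0.32158
step 7: Δp = -0.01066, p = 0.31093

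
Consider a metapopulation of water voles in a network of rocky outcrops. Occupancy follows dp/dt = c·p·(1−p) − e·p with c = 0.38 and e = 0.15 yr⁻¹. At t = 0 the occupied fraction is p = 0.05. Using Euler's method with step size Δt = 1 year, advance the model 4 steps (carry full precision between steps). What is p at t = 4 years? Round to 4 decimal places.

Update rule: p ← p + [c·p·(1−p) − e·p]·Δt with Δt = 1.
  1  |  dp/dt·Δt = +0.010550  |  p_1 = 0.060550
  2  |  dp/dt·Δt = +0.012533  |  p_2 = 0.073083
  3  |  dp/dt·Δt = +0.014780  |  p_3 = 0.087863
  4  |  dp/dt·Δt = +0.017275  |  p_4 = 0.105138

0.1051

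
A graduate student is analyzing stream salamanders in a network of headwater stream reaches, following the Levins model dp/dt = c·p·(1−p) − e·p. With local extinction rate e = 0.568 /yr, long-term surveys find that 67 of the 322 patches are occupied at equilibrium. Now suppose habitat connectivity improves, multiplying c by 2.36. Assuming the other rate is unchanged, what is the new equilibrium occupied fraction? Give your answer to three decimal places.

Observed p* = 67/322 = 0.20807.
Balance c(1−p*) = e gives c = e/(1 − 0.20807) = 0.568/0.79193 = 0.71724.
New p* = 1 − e/c = 1 − 0.56800/1.69269 = 0.66444.

0.664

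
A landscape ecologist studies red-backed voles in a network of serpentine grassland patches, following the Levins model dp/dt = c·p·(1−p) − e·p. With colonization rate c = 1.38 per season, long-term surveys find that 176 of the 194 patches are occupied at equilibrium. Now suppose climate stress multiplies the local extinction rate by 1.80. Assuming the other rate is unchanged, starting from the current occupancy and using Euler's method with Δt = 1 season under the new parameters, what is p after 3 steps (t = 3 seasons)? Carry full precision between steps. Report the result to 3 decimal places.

0.833

Observed p* = 176/194 = 0.90722.
Balance c(1−p*) = e gives e = 1.38×(1 − 0.90722) = 0.12804.
Starting from p₀ = 0.90722; update p ← p + (dp/dt)·Δt with the new parameters.
p: 0.90722 → 0.81429  (Δp = -0.09293)
p: 0.81429 → 0.83530  (Δp = +0.02102)
p: 0.83530 → 0.83264  (Δp = -0.00267)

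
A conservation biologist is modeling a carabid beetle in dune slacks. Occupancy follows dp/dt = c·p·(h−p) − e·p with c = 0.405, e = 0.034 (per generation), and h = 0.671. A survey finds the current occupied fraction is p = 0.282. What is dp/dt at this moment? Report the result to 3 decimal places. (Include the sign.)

0.035

Colonization term: c·p·(h−p) = 0.405×0.282×0.3890 = 0.04443.
Extinction term: e·p = 0.00959.
dp/dt = 0.04443 − 0.00959 = 0.03484.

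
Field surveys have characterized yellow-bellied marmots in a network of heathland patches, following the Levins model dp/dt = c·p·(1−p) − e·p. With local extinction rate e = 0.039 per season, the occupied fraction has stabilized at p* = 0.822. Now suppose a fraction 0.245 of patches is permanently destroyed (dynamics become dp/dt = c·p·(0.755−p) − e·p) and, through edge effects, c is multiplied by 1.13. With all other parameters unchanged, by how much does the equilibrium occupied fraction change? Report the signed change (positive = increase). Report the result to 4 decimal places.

Balance c(1−p*) = e gives c = e/(1 − 0.82200) = 0.039/0.17800 = 0.21910.
New p* = 0.755 − e/c = 0.755 − 0.03900/0.24758 = 0.59748.
Δp* = 0.59748 − 0.82200 = -0.22452.

-0.2245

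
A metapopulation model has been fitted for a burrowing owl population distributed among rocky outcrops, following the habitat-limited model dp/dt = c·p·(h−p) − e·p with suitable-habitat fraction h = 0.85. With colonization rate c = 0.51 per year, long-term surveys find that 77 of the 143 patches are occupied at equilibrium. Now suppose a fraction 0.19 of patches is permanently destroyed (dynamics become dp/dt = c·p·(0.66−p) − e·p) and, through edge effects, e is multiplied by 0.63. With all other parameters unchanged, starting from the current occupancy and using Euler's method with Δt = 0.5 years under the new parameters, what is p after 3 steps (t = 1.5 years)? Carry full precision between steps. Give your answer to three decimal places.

0.512

Observed p* = 77/143 = 0.53846.
Balance c(h−p*) = e gives e = 0.51×(0.85 − 0.53846) = 0.15888.
Starting from p₀ = 0.53846; update p ← p + (dp/dt)·Δt with the new parameters.
p: 0.53846 → 0.52820  (Δp = -0.01026)
p: 0.52820 → 0.51952  (Δp = -0.00868)
p: 0.51952 → 0.51213  (Δp = -0.00739)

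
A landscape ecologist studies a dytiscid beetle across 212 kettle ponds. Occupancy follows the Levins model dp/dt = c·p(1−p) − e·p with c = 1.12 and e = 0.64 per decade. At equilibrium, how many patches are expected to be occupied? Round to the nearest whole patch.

91

p* = 1 − e/c = 1 − 0.64/1.12 = 0.4286.
Expected occupied patches = N × p* = 212 × 0.4286 = 90.86 ≈ 91.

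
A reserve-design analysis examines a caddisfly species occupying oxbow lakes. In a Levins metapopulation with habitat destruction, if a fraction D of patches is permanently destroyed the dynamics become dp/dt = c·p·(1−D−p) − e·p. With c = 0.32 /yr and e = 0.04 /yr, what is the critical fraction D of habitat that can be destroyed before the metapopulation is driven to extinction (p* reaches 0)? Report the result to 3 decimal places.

The nontrivial equilibrium is p* = (1−D) − e/c; extinction occurs when this hits zero.
So D_crit = 1 − e/c = 1 − 0.04/0.32 = 1 − 0.1250 = 0.8750.
This equals the undisturbed p*, a classic result of Lande's extension.

0.875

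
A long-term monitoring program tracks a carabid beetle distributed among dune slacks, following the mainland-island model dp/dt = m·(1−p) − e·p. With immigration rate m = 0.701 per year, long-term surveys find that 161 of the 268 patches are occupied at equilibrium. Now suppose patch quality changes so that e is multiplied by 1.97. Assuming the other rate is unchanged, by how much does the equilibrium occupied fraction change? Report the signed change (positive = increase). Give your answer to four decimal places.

-0.1677

Observed p* = 161/268 = 0.60075.
Balance m(1−p*) = e·p* gives e = m(1−p*)/p* = 0.701×0.39925/0.60075 = 0.46587.
New p* = m/(m+e) = 0.70100/(0.70100+0.91776) = 0.43305.
Δp* = 0.43305 − 0.60075 = -0.16770.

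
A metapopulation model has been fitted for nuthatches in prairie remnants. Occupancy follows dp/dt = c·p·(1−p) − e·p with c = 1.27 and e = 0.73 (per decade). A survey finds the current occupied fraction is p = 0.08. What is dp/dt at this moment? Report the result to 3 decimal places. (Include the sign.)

0.035

Colonization term: c·p·(1−p) = 1.27×0.08×0.9200 = 0.09347.
Extinction term: e·p = 0.05840.
dp/dt = 0.09347 − 0.05840 = 0.03507.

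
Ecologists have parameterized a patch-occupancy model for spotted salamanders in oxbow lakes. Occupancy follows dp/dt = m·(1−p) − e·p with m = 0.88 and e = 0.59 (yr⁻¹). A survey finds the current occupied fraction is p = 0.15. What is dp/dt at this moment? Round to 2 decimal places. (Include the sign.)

0.66

Colonization term: m·(1−p) = 0.88×0.8500 = 0.74800.
Extinction term: e·p = 0.08850.
dp/dt = 0.74800 − 0.08850 = 0.65950.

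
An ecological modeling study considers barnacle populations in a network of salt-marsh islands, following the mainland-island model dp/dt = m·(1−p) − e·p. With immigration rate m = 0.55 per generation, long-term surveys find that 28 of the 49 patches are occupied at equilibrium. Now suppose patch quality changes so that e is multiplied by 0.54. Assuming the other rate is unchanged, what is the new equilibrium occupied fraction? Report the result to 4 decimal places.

Observed p* = 28/49 = 0.57143.
Balance m(1−p*) = e·p* gives e = m(1−p*)/p* = 0.55×0.42857/0.57143 = 0.41250.
New p* = m/(m+e) = 0.55000/(0.55000+0.22275) = 0.71174.

0.7117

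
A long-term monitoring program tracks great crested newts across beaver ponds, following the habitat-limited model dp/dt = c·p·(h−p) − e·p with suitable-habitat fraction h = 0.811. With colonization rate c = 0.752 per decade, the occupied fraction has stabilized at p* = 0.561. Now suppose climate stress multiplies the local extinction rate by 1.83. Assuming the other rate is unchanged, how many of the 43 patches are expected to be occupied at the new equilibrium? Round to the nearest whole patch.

15

Balance c(h−p*) = e gives e = 0.752×(0.811 − 0.56100) = 0.18800.
New p* = 0.811 − e/c = 0.811 − 0.34404/0.75200 = 0.35350.
Expected occupied = 43 × 0.35350 = 15.20 ≈ 15.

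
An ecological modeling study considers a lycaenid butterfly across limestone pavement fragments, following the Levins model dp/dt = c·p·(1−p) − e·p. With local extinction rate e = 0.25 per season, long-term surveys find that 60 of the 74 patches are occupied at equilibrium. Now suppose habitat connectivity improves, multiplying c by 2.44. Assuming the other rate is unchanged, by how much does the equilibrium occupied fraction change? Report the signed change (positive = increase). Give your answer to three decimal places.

Observed p* = 60/74 = 0.81081.
Balance c(1−p*) = e gives c = e/(1 − 0.81081) = 0.25/0.18919 = 1.32142.
New p* = 1 − e/c = 1 − 0.25000/3.22426 = 0.92246.
Δp* = 0.92246 − 0.81081 = +0.11165.

0.112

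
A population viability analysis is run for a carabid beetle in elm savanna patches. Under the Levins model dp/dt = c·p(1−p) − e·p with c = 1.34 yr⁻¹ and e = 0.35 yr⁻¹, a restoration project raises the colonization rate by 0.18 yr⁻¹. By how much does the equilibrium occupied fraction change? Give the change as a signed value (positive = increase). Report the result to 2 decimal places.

0.03

Before: p* = 1 − 0.35/1.34 = 0.7388.
After the change, c = 1.52, e = 0.35, so p* = 1 − 0.35/1.52 = 0.7697.
Δp* = 0.7697 − 0.7388 = +0.0309.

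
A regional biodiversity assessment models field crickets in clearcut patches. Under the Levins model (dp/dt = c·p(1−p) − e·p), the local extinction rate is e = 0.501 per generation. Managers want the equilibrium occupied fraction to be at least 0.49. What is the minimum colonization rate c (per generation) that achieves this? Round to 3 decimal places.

0.982

p* = 1 − e/c ≥ 0.49 requires e/c ≤ 0.5100, i.e. c ≥ e/0.5100.
c_min = 0.501/0.5100 = 0.9824.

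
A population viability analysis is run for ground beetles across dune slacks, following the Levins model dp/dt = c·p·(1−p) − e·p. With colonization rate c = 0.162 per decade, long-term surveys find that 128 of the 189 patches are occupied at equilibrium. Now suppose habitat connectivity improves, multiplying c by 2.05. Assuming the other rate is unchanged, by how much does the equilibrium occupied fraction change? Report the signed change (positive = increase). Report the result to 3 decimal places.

0.165

Observed p* = 128/189 = 0.67725.
Balance c(1−p*) = e gives e = 0.162×(1 − 0.67725) = 0.05229.
New p* = 1 − e/c = 1 − 0.05229/0.33210 = 0.84255.
Δp* = 0.84255 − 0.67725 = +0.16530.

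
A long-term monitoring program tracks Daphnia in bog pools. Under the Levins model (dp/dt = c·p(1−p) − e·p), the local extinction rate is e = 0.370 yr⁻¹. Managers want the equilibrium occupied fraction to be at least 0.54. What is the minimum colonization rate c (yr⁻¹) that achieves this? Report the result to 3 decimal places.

0.804

p* = 1 − e/c ≥ 0.54 requires e/c ≤ 0.4600, i.e. c ≥ e/0.4600.
c_min = 0.370/0.4600 = 0.8043.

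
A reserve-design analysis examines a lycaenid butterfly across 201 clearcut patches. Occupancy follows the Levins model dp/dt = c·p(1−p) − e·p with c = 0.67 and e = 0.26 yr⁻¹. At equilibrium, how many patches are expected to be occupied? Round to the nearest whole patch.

p* = 1 − e/c = 1 − 0.26/0.67 = 0.6119.
Expected occupied patches = N × p* = 201 × 0.6119 = 123.00 ≈ 123.

123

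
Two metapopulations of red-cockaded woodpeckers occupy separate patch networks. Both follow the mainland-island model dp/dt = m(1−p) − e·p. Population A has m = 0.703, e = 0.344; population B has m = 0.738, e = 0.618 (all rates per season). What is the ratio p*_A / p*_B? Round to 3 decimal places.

A: p*_A = m/(m+e) = 0.703/1.0470 = 0.6714.
B: p*_B = 0.738/1.3560 = 0.5442.
p*_A / p*_B = 0.6714/0.5442 = 1.2337.

1.234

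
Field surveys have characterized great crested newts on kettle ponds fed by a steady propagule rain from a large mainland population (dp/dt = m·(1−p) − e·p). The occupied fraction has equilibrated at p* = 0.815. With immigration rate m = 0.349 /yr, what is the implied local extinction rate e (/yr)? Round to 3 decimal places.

At equilibrium m(1−p*) = e·p*, so e = m(1−p*)/p*.
e = 0.349 × 0.1850 / 0.815 = 0.0792.

0.079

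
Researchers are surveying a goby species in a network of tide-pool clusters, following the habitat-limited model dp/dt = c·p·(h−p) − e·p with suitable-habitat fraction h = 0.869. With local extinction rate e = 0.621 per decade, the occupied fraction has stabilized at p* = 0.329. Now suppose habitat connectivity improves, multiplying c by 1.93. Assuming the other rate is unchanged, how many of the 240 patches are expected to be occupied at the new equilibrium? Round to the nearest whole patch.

141

Balance c(h−p*) = e gives c = e/(0.869 − 0.32900) = 0.621/0.54000 = 1.15000.
New p* = 0.869 − e/c = 0.869 − 0.62100/2.21950 = 0.58921.
Expected occupied = 240 × 0.58921 = 141.41 ≈ 141.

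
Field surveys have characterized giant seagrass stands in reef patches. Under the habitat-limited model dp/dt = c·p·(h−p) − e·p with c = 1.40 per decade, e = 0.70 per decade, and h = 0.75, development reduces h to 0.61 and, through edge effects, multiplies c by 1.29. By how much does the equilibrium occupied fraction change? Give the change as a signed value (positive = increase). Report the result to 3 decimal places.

Before: p* = h − e/c = 0.75 − 0.70/1.40 = 0.75 − 0.5000 = 0.2500.
After: c = 1.806, e = 0.7, h = 0.61; p* = 0.61 − 0.7/1.806 = 0.2224.
Δp* = 0.2224 − 0.2500 = -0.0276.

-0.028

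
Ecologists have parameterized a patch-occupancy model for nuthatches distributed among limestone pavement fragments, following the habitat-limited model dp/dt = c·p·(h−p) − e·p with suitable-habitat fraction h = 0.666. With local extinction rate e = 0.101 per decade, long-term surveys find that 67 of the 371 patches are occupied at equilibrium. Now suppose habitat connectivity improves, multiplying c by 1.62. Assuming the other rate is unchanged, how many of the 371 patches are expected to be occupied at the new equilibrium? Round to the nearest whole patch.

Observed p* = 67/371 = 0.18059.
Balance c(h−p*) = e gives c = e/(0.666 − 0.18059) = 0.101/0.48541 = 0.20807.
New p* = 0.666 − e/c = 0.666 − 0.10100/0.33707 = 0.36636.
Expected occupied = 371 × 0.36636 = 135.92 ≈ 136.

136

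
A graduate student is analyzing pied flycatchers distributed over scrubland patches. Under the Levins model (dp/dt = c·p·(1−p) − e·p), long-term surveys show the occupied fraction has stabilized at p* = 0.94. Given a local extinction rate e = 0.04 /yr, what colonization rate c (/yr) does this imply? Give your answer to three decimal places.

0.667

At equilibrium c(1−p*) = e, so c = e/(1−p*).
c = 0.04/(1 − 0.94) = 0.04/0.0600 = 0.6667.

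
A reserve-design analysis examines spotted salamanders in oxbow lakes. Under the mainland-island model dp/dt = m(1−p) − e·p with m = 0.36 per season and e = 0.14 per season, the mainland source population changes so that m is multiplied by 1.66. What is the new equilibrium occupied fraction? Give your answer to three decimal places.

0.810

Before: p* = 0.36/(0.36+0.14) = 0.7200.
After: m = 0.5976, e = 0.14; p* = 0.5976/0.7376 = 0.8102.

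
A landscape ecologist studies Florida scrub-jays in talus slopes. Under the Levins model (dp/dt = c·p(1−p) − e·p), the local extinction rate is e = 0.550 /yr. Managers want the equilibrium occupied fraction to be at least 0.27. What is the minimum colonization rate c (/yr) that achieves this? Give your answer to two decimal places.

p* = 1 − e/c ≥ 0.27 requires e/c ≤ 0.7300, i.e. c ≥ e/0.7300.
c_min = 0.550/0.7300 = 0.7534.

0.75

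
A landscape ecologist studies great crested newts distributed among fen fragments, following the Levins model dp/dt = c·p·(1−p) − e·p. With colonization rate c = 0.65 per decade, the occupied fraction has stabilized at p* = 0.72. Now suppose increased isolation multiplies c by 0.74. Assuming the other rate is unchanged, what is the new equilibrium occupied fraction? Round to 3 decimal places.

0.622

Balance c(1−p*) = e gives e = 0.65×(1 − 0.72000) = 0.18200.
New p* = 1 − e/c = 1 − 0.18200/0.48100 = 0.62162.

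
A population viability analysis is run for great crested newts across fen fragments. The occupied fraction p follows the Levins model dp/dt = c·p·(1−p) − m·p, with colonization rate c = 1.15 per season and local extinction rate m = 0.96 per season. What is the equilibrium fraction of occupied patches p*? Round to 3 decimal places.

0.165

At equilibrium, colonization balances extinction: c·p*·(1−p*) = m·p*.
So p* = 1 − m/c = 1 − 0.96/1.15 = 1 − 0.8348 = 0.1652.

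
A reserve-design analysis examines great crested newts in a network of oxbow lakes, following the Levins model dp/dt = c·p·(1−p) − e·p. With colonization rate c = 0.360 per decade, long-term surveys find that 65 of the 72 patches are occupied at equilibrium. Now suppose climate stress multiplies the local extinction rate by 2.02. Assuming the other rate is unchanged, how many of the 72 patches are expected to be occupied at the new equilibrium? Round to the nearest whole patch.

Observed p* = 65/72 = 0.90278.
Balance c(1−p*) = e gives e = 0.360×(1 − 0.90278) = 0.03500.
New p* = 1 − e/c = 1 − 0.07070/0.36000 = 0.80361.
Expected occupied = 72 × 0.80361 = 57.86 ≈ 58.

58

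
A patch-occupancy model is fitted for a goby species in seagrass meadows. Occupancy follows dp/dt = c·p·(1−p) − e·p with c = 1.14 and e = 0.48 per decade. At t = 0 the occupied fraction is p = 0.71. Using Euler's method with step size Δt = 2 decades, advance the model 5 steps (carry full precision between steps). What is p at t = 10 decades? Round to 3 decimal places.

Update rule: p ← p + [c·p·(1−p) − e·p]·Δt with Δt = 2.
t = 2: p = 0.71000 + (-0.21215) = 0.49785
t = 4: p = 0.49785 + (+0.09205) = 0.58990
t = 6: p = 0.58990 + (-0.01474) = 0.57517
t = 8: p = 0.57517 + (+0.00496) = 0.58012
t = 10: p = 0.58012 + (-0.00156) = 0.57857

0.579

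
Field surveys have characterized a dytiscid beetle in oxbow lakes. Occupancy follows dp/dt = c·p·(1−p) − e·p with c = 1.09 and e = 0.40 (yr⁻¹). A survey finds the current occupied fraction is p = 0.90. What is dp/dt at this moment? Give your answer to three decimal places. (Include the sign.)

-0.262

Colonization term: c·p·(1−p) = 1.09×0.90×0.1000 = 0.09810.
Extinction term: e·p = 0.36000.
dp/dt = 0.09810 − 0.36000 = -0.26190.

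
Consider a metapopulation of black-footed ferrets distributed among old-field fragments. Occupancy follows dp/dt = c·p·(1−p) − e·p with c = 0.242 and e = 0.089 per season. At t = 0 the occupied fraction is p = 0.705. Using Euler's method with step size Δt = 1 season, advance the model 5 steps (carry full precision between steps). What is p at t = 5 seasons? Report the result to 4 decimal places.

Update rule: p ← p + [c·p·(1−p) − e·p]·Δt with Δt = 1.
t = 1: p = 0.70500 + (-0.01242) = 0.69258
t = 2: p = 0.69258 + (-0.01012) = 0.68247
t = 3: p = 0.68247 + (-0.00830) = 0.67417
t = 4: p = 0.67417 + (-0.00684) = 0.66733
t = 5: p = 0.66733 + (-0.00567) = 0.66166

0.6617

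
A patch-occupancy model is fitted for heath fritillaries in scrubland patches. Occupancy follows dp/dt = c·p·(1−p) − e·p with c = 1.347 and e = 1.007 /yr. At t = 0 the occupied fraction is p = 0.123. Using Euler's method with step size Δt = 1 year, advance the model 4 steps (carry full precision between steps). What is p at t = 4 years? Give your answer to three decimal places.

Update rule: p ← p + [c·p·(1−p) − e·p]·Δt with Δt = 1.
step 1: Δp = +0.02144, p = 0.14444
step 2: Δp = +0.02101, p = 0.16545
step 3: Δp = +0.01938, p = 0.18483
step 4: Δp = +0.01683, p = 0.20166

0.202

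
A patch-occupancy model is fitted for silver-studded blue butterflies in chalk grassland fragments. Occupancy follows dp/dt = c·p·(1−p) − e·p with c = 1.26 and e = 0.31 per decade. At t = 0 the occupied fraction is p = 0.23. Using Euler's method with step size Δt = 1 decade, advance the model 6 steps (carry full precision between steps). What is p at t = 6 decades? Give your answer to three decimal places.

Update rule: p ← p + [c·p·(1−p) − e·p]·Δt with Δt = 1.
  1  |  dp/dt·Δt = +0.151846  |  p_1 = 0.381846
  2  |  dp/dt·Δt = +0.179038  |  p_2 = 0.560884
  3  |  dp/dt·Δt = +0.136455  |  p_3 = 0.697339
  4  |  dp/dt·Δt = +0.049757  |  p_4 = 0.747096
  5  |  dp/dt·Δt = +0.006469  |  p_5 = 0.753565
  6  |  dp/dt·Δt = +0.000383  |  p_6 = 0.753948

0.754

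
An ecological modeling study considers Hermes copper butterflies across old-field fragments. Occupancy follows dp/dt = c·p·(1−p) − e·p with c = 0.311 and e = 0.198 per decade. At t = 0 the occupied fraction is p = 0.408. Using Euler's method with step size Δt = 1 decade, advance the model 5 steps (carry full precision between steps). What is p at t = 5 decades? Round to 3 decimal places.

Update rule: p ← p + [c·p·(1−p) − e·p]·Δt with Δt = 1.
p: 0.40800 → 0.40233  (Δp = -0.00567)
p: 0.40233 → 0.39746  (Δp = -0.00488)
p: 0.39746 → 0.39324  (Δp = -0.00422)
p: 0.39324 → 0.38958  (Δp = -0.00366)
p: 0.38958 → 0.38640  (Δp = -0.00318)

0.386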